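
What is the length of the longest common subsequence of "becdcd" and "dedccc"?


LCS of "becdcd" and "dedccc"
DP table:
           d    e    d    c    c    c
      0    0    0    0    0    0    0
  b   0    0    0    0    0    0    0
  e   0    0    1    1    1    1    1
  c   0    0    1    1    2    2    2
  d   0    1    1    2    2    2    2
  c   0    1    1    2    3    3    3
  d   0    1    1    2    3    3    3
LCS length = dp[6][6] = 3

3


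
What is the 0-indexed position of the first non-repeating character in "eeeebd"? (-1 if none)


Input: eeeebd
Character frequencies:
  'b': 1
  'd': 1
  'e': 4
Scanning left to right for freq == 1:
  Position 0 ('e'): freq=4, skip
  Position 1 ('e'): freq=4, skip
  Position 2 ('e'): freq=4, skip
  Position 3 ('e'): freq=4, skip
  Position 4 ('b'): unique! => answer = 4

4


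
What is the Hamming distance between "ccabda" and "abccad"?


Comparing "ccabda" and "abccad" position by position:
  Position 0: 'c' vs 'a' => differ
  Position 1: 'c' vs 'b' => differ
  Position 2: 'a' vs 'c' => differ
  Position 3: 'b' vs 'c' => differ
  Position 4: 'd' vs 'a' => differ
  Position 5: 'a' vs 'd' => differ
Total differences (Hamming distance): 6

6


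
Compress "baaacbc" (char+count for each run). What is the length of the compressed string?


Input: baaacbc
Runs:
  'b' x 1 => "b1"
  'a' x 3 => "a3"
  'c' x 1 => "c1"
  'b' x 1 => "b1"
  'c' x 1 => "c1"
Compressed: "b1a3c1b1c1"
Compressed length: 10

10


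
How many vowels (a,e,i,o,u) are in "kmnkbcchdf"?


Input: kmnkbcchdf
Checking each character:
  'k' at position 0: consonant
  'm' at position 1: consonant
  'n' at position 2: consonant
  'k' at position 3: consonant
  'b' at position 4: consonant
  'c' at position 5: consonant
  'c' at position 6: consonant
  'h' at position 7: consonant
  'd' at position 8: consonant
  'f' at position 9: consonant
Total vowels: 0

0


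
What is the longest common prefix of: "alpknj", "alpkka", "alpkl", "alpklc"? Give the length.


Words: alpknj, alpkka, alpkl, alpklc
  Position 0: all 'a' => match
  Position 1: all 'l' => match
  Position 2: all 'p' => match
  Position 3: all 'k' => match
  Position 4: ('n', 'k', 'l', 'l') => mismatch, stop
LCP = "alpk" (length 4)

4


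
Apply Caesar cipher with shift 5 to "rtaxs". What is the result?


Caesar cipher: shift "rtaxs" by 5
  'r' (pos 17) + 5 = pos 22 = 'w'
  't' (pos 19) + 5 = pos 24 = 'y'
  'a' (pos 0) + 5 = pos 5 = 'f'
  'x' (pos 23) + 5 = pos 2 = 'c'
  's' (pos 18) + 5 = pos 23 = 'x'
Result: wyfcx

wyfcx


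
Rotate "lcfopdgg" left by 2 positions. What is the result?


Input: "lcfopdgg", rotate left by 2
First 2 characters: "lc"
Remaining characters: "fopdgg"
Concatenate remaining + first: "fopdgg" + "lc" = "fopdgglc"

fopdgglc


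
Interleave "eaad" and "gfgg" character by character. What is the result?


Interleaving "eaad" and "gfgg":
  Position 0: 'e' from first, 'g' from second => "eg"
  Position 1: 'a' from first, 'f' from second => "af"
  Position 2: 'a' from first, 'g' from second => "ag"
  Position 3: 'd' from first, 'g' from second => "dg"
Result: egafagdg

egafagdg


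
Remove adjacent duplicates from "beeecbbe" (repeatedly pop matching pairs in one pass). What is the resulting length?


Input: beeecbbe
Stack-based adjacent duplicate removal:
  Read 'b': push. Stack: b
  Read 'e': push. Stack: be
  Read 'e': matches stack top 'e' => pop. Stack: b
  Read 'e': push. Stack: be
  Read 'c': push. Stack: bec
  Read 'b': push. Stack: becb
  Read 'b': matches stack top 'b' => pop. Stack: bec
  Read 'e': push. Stack: bece
Final stack: "bece" (length 4)

4


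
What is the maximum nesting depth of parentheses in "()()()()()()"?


Input: "()()()()()()"
Tracking depth:
  Position 0 '(': depth becomes 1
  Position 1 ')': depth becomes 0
  Position 2 '(': depth becomes 1
  Position 3 ')': depth becomes 0
  Position 4 '(': depth becomes 1
  Position 5 ')': depth becomes 0
  Position 6 '(': depth becomes 1
  Position 7 ')': depth becomes 0
  Position 8 '(': depth becomes 1
  Position 9 ')': depth becomes 0
  Position 10 '(': depth becomes 1
  Position 11 ')': depth becomes 0
Maximum depth reached: 1

1


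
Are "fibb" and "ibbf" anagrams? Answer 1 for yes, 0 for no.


Strings: "fibb", "ibbf"
Sorted first:  bbfi
Sorted second: bbfi
Sorted forms match => anagrams

1


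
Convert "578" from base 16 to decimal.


Input: "578" in base 16
Positional expansion:
  Digit '5' (value 5) x 16^2 = 1280
  Digit '7' (value 7) x 16^1 = 112
  Digit '8' (value 8) x 16^0 = 8
Sum = 1400

1400


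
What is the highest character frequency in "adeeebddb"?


Input: adeeebddb
Character counts:
  'a': 1
  'b': 2
  'd': 3
  'e': 3
Maximum frequency: 3

3


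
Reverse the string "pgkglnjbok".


Input: pgkglnjbok
Reading characters right to left:
  Position 9: 'k'
  Position 8: 'o'
  Position 7: 'b'
  Position 6: 'j'
  Position 5: 'n'
  Position 4: 'l'
  Position 3: 'g'
  Position 2: 'k'
  Position 1: 'g'
  Position 0: 'p'
Reversed: kobjnlgkgp

kobjnlgkgp


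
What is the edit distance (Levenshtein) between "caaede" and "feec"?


Computing edit distance: "caaede" -> "feec"
DP table:
           f    e    e    c
      0    1    2    3    4
  c   1    1    2    3    3
  a   2    2    2    3    4
  a   3    3    3    3    4
  e   4    4    3    3    4
  d   5    5    4    4    4
  e   6    6    5    4    5
Edit distance = dp[6][4] = 5

5


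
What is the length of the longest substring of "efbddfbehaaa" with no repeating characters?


Input: "efbddfbehaaa"
Sliding window (track last position of each char):
  Position 0 ('e'): window [0,0] length 1 -- new best
  Position 1 ('f'): window [0,1] length 2 -- new best
  Position 2 ('b'): window [0,2] length 3 -- new best
  Position 3 ('d'): window [0,3] length 4 -- new best
  Position 4 ('d'): repeat (last at 3), move window start to 4
  Position 4 ('d'): window [4,4] length 1
  Position 5 ('f'): window [4,5] length 2
  Position 6 ('b'): window [4,6] length 3
  Position 7 ('e'): window [4,7] length 4
  Position 8 ('h'): window [4,8] length 5 -- new best
  Position 9 ('a'): window [4,9] length 6 -- new best
  Position 10 ('a'): repeat (last at 9), move window start to 10
  Position 10 ('a'): window [10,10] length 1
  Position 11 ('a'): repeat (last at 10), move window start to 11
  Position 11 ('a'): window [11,11] length 1
Longest substring with no repeats: "dfbeha" with length 6

6


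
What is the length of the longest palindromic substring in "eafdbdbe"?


Input: "eafdbdbe"
Checking substrings for palindromes:
  [3:6] "dbd" (len 3) => palindrome
  [4:7] "bdb" (len 3) => palindrome
Longest palindromic substring: "dbd" with length 3

3


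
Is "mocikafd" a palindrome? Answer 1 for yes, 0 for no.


Input: mocikafd
Reversed: dfakicom
  Compare pos 0 ('m') with pos 7 ('d'): MISMATCH
  Compare pos 1 ('o') with pos 6 ('f'): MISMATCH
  Compare pos 2 ('c') with pos 5 ('a'): MISMATCH
  Compare pos 3 ('i') with pos 4 ('k'): MISMATCH
Result: not a palindrome

0


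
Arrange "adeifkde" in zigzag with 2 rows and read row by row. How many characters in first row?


Zigzag "adeifkde" into 2 rows:
Placing characters:
  'a' => row 0
  'd' => row 1
  'e' => row 0
  'i' => row 1
  'f' => row 0
  'k' => row 1
  'd' => row 0
  'e' => row 1
Rows:
  Row 0: "aefd"
  Row 1: "dike"
First row length: 4

4


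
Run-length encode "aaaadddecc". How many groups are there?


Input: aaaadddecc
Scanning for consecutive runs:
  Group 1: 'a' x 4 (positions 0-3)
  Group 2: 'd' x 3 (positions 4-6)
  Group 3: 'e' x 1 (positions 7-7)
  Group 4: 'c' x 2 (positions 8-9)
Total groups: 4

4


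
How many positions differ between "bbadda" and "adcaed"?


Comparing "bbadda" and "adcaed" position by position:
  Position 0: 'b' vs 'a' => DIFFER
  Position 1: 'b' vs 'd' => DIFFER
  Position 2: 'a' vs 'c' => DIFFER
  Position 3: 'd' vs 'a' => DIFFER
  Position 4: 'd' vs 'e' => DIFFER
  Position 5: 'a' vs 'd' => DIFFER
Positions that differ: 6

6


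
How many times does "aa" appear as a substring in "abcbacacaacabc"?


Searching for "aa" in "abcbacacaacabc"
Scanning each position:
  Position 0: "ab" => no
  Position 1: "bc" => no
  Position 2: "cb" => no
  Position 3: "ba" => no
  Position 4: "ac" => no
  Position 5: "ca" => no
  Position 6: "ac" => no
  Position 7: "ca" => no
  Position 8: "aa" => MATCH
  Position 9: "ac" => no
  Position 10: "ca" => no
  Position 11: "ab" => no
  Position 12: "bc" => no
Total occurrences: 1

1


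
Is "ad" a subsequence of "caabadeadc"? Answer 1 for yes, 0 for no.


Check if "ad" is a subsequence of "caabadeadc"
Greedy scan:
  Position 0 ('c'): no match needed
  Position 1 ('a'): matches sub[0] = 'a'
  Position 2 ('a'): no match needed
  Position 3 ('b'): no match needed
  Position 4 ('a'): no match needed
  Position 5 ('d'): matches sub[1] = 'd'
  Position 6 ('e'): no match needed
  Position 7 ('a'): no match needed
  Position 8 ('d'): no match needed
  Position 9 ('c'): no match needed
All 2 characters matched => is a subsequence

1


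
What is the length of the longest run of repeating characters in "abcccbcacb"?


Input: "abcccbcacb"
Scanning for longest run:
  Position 1 ('b'): new char, reset run to 1
  Position 2 ('c'): new char, reset run to 1
  Position 3 ('c'): continues run of 'c', length=2
  Position 4 ('c'): continues run of 'c', length=3
  Position 5 ('b'): new char, reset run to 1
  Position 6 ('c'): new char, reset run to 1
  Position 7 ('a'): new char, reset run to 1
  Position 8 ('c'): new char, reset run to 1
  Position 9 ('b'): new char, reset run to 1
Longest run: 'c' with length 3

3


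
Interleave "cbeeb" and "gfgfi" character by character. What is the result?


Interleaving "cbeeb" and "gfgfi":
  Position 0: 'c' from first, 'g' from second => "cg"
  Position 1: 'b' from first, 'f' from second => "bf"
  Position 2: 'e' from first, 'g' from second => "eg"
  Position 3: 'e' from first, 'f' from second => "ef"
  Position 4: 'b' from first, 'i' from second => "bi"
Result: cgbfegefbi

cgbfegefbi


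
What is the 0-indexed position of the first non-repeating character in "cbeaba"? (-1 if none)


Input: cbeaba
Character frequencies:
  'a': 2
  'b': 2
  'c': 1
  'e': 1
Scanning left to right for freq == 1:
  Position 0 ('c'): unique! => answer = 0

0


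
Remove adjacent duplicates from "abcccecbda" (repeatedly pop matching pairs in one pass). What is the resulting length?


Input: abcccecbda
Stack-based adjacent duplicate removal:
  Read 'a': push. Stack: a
  Read 'b': push. Stack: ab
  Read 'c': push. Stack: abc
  Read 'c': matches stack top 'c' => pop. Stack: ab
  Read 'c': push. Stack: abc
  Read 'e': push. Stack: abce
  Read 'c': push. Stack: abcec
  Read 'b': push. Stack: abcecb
  Read 'd': push. Stack: abcecbd
  Read 'a': push. Stack: abcecbda
Final stack: "abcecbda" (length 8)

8


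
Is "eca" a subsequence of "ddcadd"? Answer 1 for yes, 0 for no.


Check if "eca" is a subsequence of "ddcadd"
Greedy scan:
  Position 0 ('d'): no match needed
  Position 1 ('d'): no match needed
  Position 2 ('c'): no match needed
  Position 3 ('a'): no match needed
  Position 4 ('d'): no match needed
  Position 5 ('d'): no match needed
Only matched 0/3 characters => not a subsequence

0


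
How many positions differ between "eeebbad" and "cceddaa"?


Comparing "eeebbad" and "cceddaa" position by position:
  Position 0: 'e' vs 'c' => DIFFER
  Position 1: 'e' vs 'c' => DIFFER
  Position 2: 'e' vs 'e' => same
  Position 3: 'b' vs 'd' => DIFFER
  Position 4: 'b' vs 'd' => DIFFER
  Position 5: 'a' vs 'a' => same
  Position 6: 'd' vs 'a' => DIFFER
Positions that differ: 5

5


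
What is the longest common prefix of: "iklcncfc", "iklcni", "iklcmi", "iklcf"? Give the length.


Words: iklcncfc, iklcni, iklcmi, iklcf
  Position 0: all 'i' => match
  Position 1: all 'k' => match
  Position 2: all 'l' => match
  Position 3: all 'c' => match
  Position 4: ('n', 'n', 'm', 'f') => mismatch, stop
LCP = "iklc" (length 4)

4


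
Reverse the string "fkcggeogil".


Input: fkcggeogil
Reading characters right to left:
  Position 9: 'l'
  Position 8: 'i'
  Position 7: 'g'
  Position 6: 'o'
  Position 5: 'e'
  Position 4: 'g'
  Position 3: 'g'
  Position 2: 'c'
  Position 1: 'k'
  Position 0: 'f'
Reversed: ligoeggckf

ligoeggckf


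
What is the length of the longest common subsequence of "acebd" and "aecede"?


LCS of "acebd" and "aecede"
DP table:
           a    e    c    e    d    e
      0    0    0    0    0    0    0
  a   0    1    1    1    1    1    1
  c   0    1    1    2    2    2    2
  e   0    1    2    2    3    3    3
  b   0    1    2    2    3    3    3
  d   0    1    2    2    3    4    4
LCS length = dp[5][6] = 4

4


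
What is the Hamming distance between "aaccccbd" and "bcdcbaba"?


Comparing "aaccccbd" and "bcdcbaba" position by position:
  Position 0: 'a' vs 'b' => differ
  Position 1: 'a' vs 'c' => differ
  Position 2: 'c' vs 'd' => differ
  Position 3: 'c' vs 'c' => same
  Position 4: 'c' vs 'b' => differ
  Position 5: 'c' vs 'a' => differ
  Position 6: 'b' vs 'b' => same
  Position 7: 'd' vs 'a' => differ
Total differences (Hamming distance): 6

6


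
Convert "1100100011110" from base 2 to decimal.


Input: "1100100011110" in base 2
Positional expansion:
  Digit '1' (value 1) x 2^12 = 4096
  Digit '1' (value 1) x 2^11 = 2048
  Digit '0' (value 0) x 2^10 = 0
  Digit '0' (value 0) x 2^9 = 0
  Digit '1' (value 1) x 2^8 = 256
  Digit '0' (value 0) x 2^7 = 0
  Digit '0' (value 0) x 2^6 = 0
  Digit '0' (value 0) x 2^5 = 0
  Digit '1' (value 1) x 2^4 = 16
  Digit '1' (value 1) x 2^3 = 8
  Digit '1' (value 1) x 2^2 = 4
  Digit '1' (value 1) x 2^1 = 2
  Digit '0' (value 0) x 2^0 = 0
Sum = 6430

6430


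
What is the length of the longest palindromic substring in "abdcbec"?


Input: "abdcbec"
Checking substrings for palindromes:
  No multi-char palindromic substrings found
Longest palindromic substring: "a" with length 1

1


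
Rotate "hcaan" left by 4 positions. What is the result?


Input: "hcaan", rotate left by 4
First 4 characters: "hcaa"
Remaining characters: "n"
Concatenate remaining + first: "n" + "hcaa" = "nhcaa"

nhcaa


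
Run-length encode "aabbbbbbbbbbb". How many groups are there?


Input: aabbbbbbbbbbb
Scanning for consecutive runs:
  Group 1: 'a' x 2 (positions 0-1)
  Group 2: 'b' x 11 (positions 2-12)
Total groups: 2

2


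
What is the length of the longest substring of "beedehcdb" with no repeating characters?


Input: "beedehcdb"
Sliding window (track last position of each char):
  Position 0 ('b'): window [0,0] length 1 -- new best
  Position 1 ('e'): window [0,1] length 2 -- new best
  Position 2 ('e'): repeat (last at 1), move window start to 2
  Position 2 ('e'): window [2,2] length 1
  Position 3 ('d'): window [2,3] length 2
  Position 4 ('e'): repeat (last at 2), move window start to 3
  Position 4 ('e'): window [3,4] length 2
  Position 5 ('h'): window [3,5] length 3 -- new best
  Position 6 ('c'): window [3,6] length 4 -- new best
  Position 7 ('d'): repeat (last at 3), move window start to 4
  Position 7 ('d'): window [4,7] length 4
  Position 8 ('b'): window [4,8] length 5 -- new best
Longest substring with no repeats: "ehcdb" with length 5

5


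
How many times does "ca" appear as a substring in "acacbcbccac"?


Searching for "ca" in "acacbcbccac"
Scanning each position:
  Position 0: "ac" => no
  Position 1: "ca" => MATCH
  Position 2: "ac" => no
  Position 3: "cb" => no
  Position 4: "bc" => no
  Position 5: "cb" => no
  Position 6: "bc" => no
  Position 7: "cc" => no
  Position 8: "ca" => MATCH
  Position 9: "ac" => no
Total occurrences: 2

2


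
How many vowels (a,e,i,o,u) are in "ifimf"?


Input: ifimf
Checking each character:
  'i' at position 0: vowel (running total: 1)
  'f' at position 1: consonant
  'i' at position 2: vowel (running total: 2)
  'm' at position 3: consonant
  'f' at position 4: consonant
Total vowels: 2

2


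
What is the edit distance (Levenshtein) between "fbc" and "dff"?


Computing edit distance: "fbc" -> "dff"
DP table:
           d    f    f
      0    1    2    3
  f   1    1    1    2
  b   2    2    2    2
  c   3    3    3    3
Edit distance = dp[3][3] = 3

3


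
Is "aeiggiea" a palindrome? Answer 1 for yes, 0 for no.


Input: aeiggiea
Reversed: aeiggiea
  Compare pos 0 ('a') with pos 7 ('a'): match
  Compare pos 1 ('e') with pos 6 ('e'): match
  Compare pos 2 ('i') with pos 5 ('i'): match
  Compare pos 3 ('g') with pos 4 ('g'): match
Result: palindrome

1


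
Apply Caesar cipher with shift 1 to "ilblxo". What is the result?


Caesar cipher: shift "ilblxo" by 1
  'i' (pos 8) + 1 = pos 9 = 'j'
  'l' (pos 11) + 1 = pos 12 = 'm'
  'b' (pos 1) + 1 = pos 2 = 'c'
  'l' (pos 11) + 1 = pos 12 = 'm'
  'x' (pos 23) + 1 = pos 24 = 'y'
  'o' (pos 14) + 1 = pos 15 = 'p'
Result: jmcmyp

jmcmyp


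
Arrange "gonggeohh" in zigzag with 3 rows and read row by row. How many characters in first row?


Zigzag "gonggeohh" into 3 rows:
Placing characters:
  'g' => row 0
  'o' => row 1
  'n' => row 2
  'g' => row 1
  'g' => row 0
  'e' => row 1
  'o' => row 2
  'h' => row 1
  'h' => row 0
Rows:
  Row 0: "ggh"
  Row 1: "ogeh"
  Row 2: "no"
First row length: 3

3


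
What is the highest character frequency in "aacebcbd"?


Input: aacebcbd
Character counts:
  'a': 2
  'b': 2
  'c': 2
  'd': 1
  'e': 1
Maximum frequency: 2

2


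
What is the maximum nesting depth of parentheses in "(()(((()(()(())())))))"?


Input: "(()(((()(()(())())))))"
Tracking depth:
  Position 0 '(': depth becomes 1
  Position 1 '(': depth becomes 2
  Position 2 ')': depth becomes 1
  Position 3 '(': depth becomes 2
  Position 4 '(': depth becomes 3
  Position 5 '(': depth becomes 4
  Position 6 '(': depth becomes 5
  Position 7 ')': depth becomes 4
  Position 8 '(': depth becomes 5
  Position 9 '(': depth becomes 6
  Position 10 ')': depth becomes 5
  Position 11 '(': depth becomes 6
  Position 12 '(': depth becomes 7
  Position 13 ')': depth becomes 6
  Position 14 ')': depth becomes 5
  Position 15 '(': depth becomes 6
  Position 16 ')': depth becomes 5
  Position 17 ')': depth becomes 4
  Position 18 ')': depth becomes 3
  Position 19 ')': depth becomes 2
  Position 20 ')': depth becomes 1
  Position 21 ')': depth becomes 0
Maximum depth reached: 7

7


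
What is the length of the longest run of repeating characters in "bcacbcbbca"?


Input: "bcacbcbbca"
Scanning for longest run:
  Position 1 ('c'): new char, reset run to 1
  Position 2 ('a'): new char, reset run to 1
  Position 3 ('c'): new char, reset run to 1
  Position 4 ('b'): new char, reset run to 1
  Position 5 ('c'): new char, reset run to 1
  Position 6 ('b'): new char, reset run to 1
  Position 7 ('b'): continues run of 'b', length=2
  Position 8 ('c'): new char, reset run to 1
  Position 9 ('a'): new char, reset run to 1
Longest run: 'b' with length 2

2


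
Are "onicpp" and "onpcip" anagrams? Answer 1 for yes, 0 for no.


Strings: "onicpp", "onpcip"
Sorted first:  cinopp
Sorted second: cinopp
Sorted forms match => anagrams

1


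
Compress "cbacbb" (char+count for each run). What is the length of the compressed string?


Input: cbacbb
Runs:
  'c' x 1 => "c1"
  'b' x 1 => "b1"
  'a' x 1 => "a1"
  'c' x 1 => "c1"
  'b' x 2 => "b2"
Compressed: "c1b1a1c1b2"
Compressed length: 10

10


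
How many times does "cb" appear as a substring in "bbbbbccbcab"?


Searching for "cb" in "bbbbbccbcab"
Scanning each position:
  Position 0: "bb" => no
  Position 1: "bb" => no
  Position 2: "bb" => no
  Position 3: "bb" => no
  Position 4: "bc" => no
  Position 5: "cc" => no
  Position 6: "cb" => MATCH
  Position 7: "bc" => no
  Position 8: "ca" => no
  Position 9: "ab" => no
Total occurrences: 1

1


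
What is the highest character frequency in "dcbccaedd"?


Input: dcbccaedd
Character counts:
  'a': 1
  'b': 1
  'c': 3
  'd': 3
  'e': 1
Maximum frequency: 3

3


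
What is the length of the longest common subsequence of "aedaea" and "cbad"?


LCS of "aedaea" and "cbad"
DP table:
           c    b    a    d
      0    0    0    0    0
  a   0    0    0    1    1
  e   0    0    0    1    1
  d   0    0    0    1    2
  a   0    0    0    1    2
  e   0    0    0    1    2
  a   0    0    0    1    2
LCS length = dp[6][4] = 2

2


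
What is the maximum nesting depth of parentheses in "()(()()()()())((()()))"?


Input: "()(()()()()())((()()))"
Tracking depth:
  Position 0 '(': depth becomes 1
  Position 1 ')': depth becomes 0
  Position 2 '(': depth becomes 1
  Position 3 '(': depth becomes 2
  Position 4 ')': depth becomes 1
  Position 5 '(': depth becomes 2
  Position 6 ')': depth becomes 1
  Position 7 '(': depth becomes 2
  Position 8 ')': depth becomes 1
  Position 9 '(': depth becomes 2
  Position 10 ')': depth becomes 1
  Position 11 '(': depth becomes 2
  Position 12 ')': depth becomes 1
  Position 13 ')': depth becomes 0
  Position 14 '(': depth becomes 1
  Position 15 '(': depth becomes 2
  Position 16 '(': depth becomes 3
  Position 17 ')': depth becomes 2
  Position 18 '(': depth becomes 3
  Position 19 ')': depth becomes 2
  Position 20 ')': depth becomes 1
  Position 21 ')': depth becomes 0
Maximum depth reached: 3

3


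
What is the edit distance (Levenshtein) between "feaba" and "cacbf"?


Computing edit distance: "feaba" -> "cacbf"
DP table:
           c    a    c    b    f
      0    1    2    3    4    5
  f   1    1    2    3    4    4
  e   2    2    2    3    4    5
  a   3    3    2    3    4    5
  b   4    4    3    3    3    4
  a   5    5    4    4    4    4
Edit distance = dp[5][5] = 4

4


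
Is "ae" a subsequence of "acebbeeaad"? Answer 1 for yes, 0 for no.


Check if "ae" is a subsequence of "acebbeeaad"
Greedy scan:
  Position 0 ('a'): matches sub[0] = 'a'
  Position 1 ('c'): no match needed
  Position 2 ('e'): matches sub[1] = 'e'
  Position 3 ('b'): no match needed
  Position 4 ('b'): no match needed
  Position 5 ('e'): no match needed
  Position 6 ('e'): no match needed
  Position 7 ('a'): no match needed
  Position 8 ('a'): no match needed
  Position 9 ('d'): no match needed
All 2 characters matched => is a subsequence

1


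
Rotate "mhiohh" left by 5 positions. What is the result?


Input: "mhiohh", rotate left by 5
First 5 characters: "mhioh"
Remaining characters: "h"
Concatenate remaining + first: "h" + "mhioh" = "hmhioh"

hmhioh


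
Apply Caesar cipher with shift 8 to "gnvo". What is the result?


Caesar cipher: shift "gnvo" by 8
  'g' (pos 6) + 8 = pos 14 = 'o'
  'n' (pos 13) + 8 = pos 21 = 'v'
  'v' (pos 21) + 8 = pos 3 = 'd'
  'o' (pos 14) + 8 = pos 22 = 'w'
Result: ovdw

ovdw


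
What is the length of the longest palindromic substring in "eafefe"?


Input: "eafefe"
Checking substrings for palindromes:
  [2:5] "fef" (len 3) => palindrome
  [3:6] "efe" (len 3) => palindrome
Longest palindromic substring: "fef" with length 3

3


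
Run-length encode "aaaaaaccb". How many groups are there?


Input: aaaaaaccb
Scanning for consecutive runs:
  Group 1: 'a' x 6 (positions 0-5)
  Group 2: 'c' x 2 (positions 6-7)
  Group 3: 'b' x 1 (positions 8-8)
Total groups: 3

3


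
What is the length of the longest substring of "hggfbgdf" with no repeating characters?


Input: "hggfbgdf"
Sliding window (track last position of each char):
  Position 0 ('h'): window [0,0] length 1 -- new best
  Position 1 ('g'): window [0,1] length 2 -- new best
  Position 2 ('g'): repeat (last at 1), move window start to 2
  Position 2 ('g'): window [2,2] length 1
  Position 3 ('f'): window [2,3] length 2
  Position 4 ('b'): window [2,4] length 3 -- new best
  Position 5 ('g'): repeat (last at 2), move window start to 3
  Position 5 ('g'): window [3,5] length 3
  Position 6 ('d'): window [3,6] length 4 -- new best
  Position 7 ('f'): repeat (last at 3), move window start to 4
  Position 7 ('f'): window [4,7] length 4
Longest substring with no repeats: "fbgd" with length 4

4


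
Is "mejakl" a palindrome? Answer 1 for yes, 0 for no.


Input: mejakl
Reversed: lkajem
  Compare pos 0 ('m') with pos 5 ('l'): MISMATCH
  Compare pos 1 ('e') with pos 4 ('k'): MISMATCH
  Compare pos 2 ('j') with pos 3 ('a'): MISMATCH
Result: not a palindrome

0


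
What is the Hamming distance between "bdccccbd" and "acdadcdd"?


Comparing "bdccccbd" and "acdadcdd" position by position:
  Position 0: 'b' vs 'a' => differ
  Position 1: 'd' vs 'c' => differ
  Position 2: 'c' vs 'd' => differ
  Position 3: 'c' vs 'a' => differ
  Position 4: 'c' vs 'd' => differ
  Position 5: 'c' vs 'c' => same
  Position 6: 'b' vs 'd' => differ
  Position 7: 'd' vs 'd' => same
Total differences (Hamming distance): 6

6


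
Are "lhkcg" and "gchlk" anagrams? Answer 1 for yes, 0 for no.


Strings: "lhkcg", "gchlk"
Sorted first:  cghkl
Sorted second: cghkl
Sorted forms match => anagrams

1


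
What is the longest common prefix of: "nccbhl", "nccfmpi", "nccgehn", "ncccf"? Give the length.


Words: nccbhl, nccfmpi, nccgehn, ncccf
  Position 0: all 'n' => match
  Position 1: all 'c' => match
  Position 2: all 'c' => match
  Position 3: ('b', 'f', 'g', 'c') => mismatch, stop
LCP = "ncc" (length 3)

3


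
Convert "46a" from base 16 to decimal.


Input: "46a" in base 16
Positional expansion:
  Digit '4' (value 4) x 16^2 = 1024
  Digit '6' (value 6) x 16^1 = 96
  Digit 'a' (value 10) x 16^0 = 10
Sum = 1130

1130


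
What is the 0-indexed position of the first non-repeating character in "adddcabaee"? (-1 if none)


Input: adddcabaee
Character frequencies:
  'a': 3
  'b': 1
  'c': 1
  'd': 3
  'e': 2
Scanning left to right for freq == 1:
  Position 0 ('a'): freq=3, skip
  Position 1 ('d'): freq=3, skip
  Position 2 ('d'): freq=3, skip
  Position 3 ('d'): freq=3, skip
  Position 4 ('c'): unique! => answer = 4

4


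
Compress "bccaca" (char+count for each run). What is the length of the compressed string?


Input: bccaca
Runs:
  'b' x 1 => "b1"
  'c' x 2 => "c2"
  'a' x 1 => "a1"
  'c' x 1 => "c1"
  'a' x 1 => "a1"
Compressed: "b1c2a1c1a1"
Compressed length: 10

10


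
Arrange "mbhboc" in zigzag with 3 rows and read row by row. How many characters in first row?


Zigzag "mbhboc" into 3 rows:
Placing characters:
  'm' => row 0
  'b' => row 1
  'h' => row 2
  'b' => row 1
  'o' => row 0
  'c' => row 1
Rows:
  Row 0: "mo"
  Row 1: "bbc"
  Row 2: "h"
First row length: 2

2


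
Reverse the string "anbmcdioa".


Input: anbmcdioa
Reading characters right to left:
  Position 8: 'a'
  Position 7: 'o'
  Position 6: 'i'
  Position 5: 'd'
  Position 4: 'c'
  Position 3: 'm'
  Position 2: 'b'
  Position 1: 'n'
  Position 0: 'a'
Reversed: aoidcmbna

aoidcmbna


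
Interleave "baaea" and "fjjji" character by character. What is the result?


Interleaving "baaea" and "fjjji":
  Position 0: 'b' from first, 'f' from second => "bf"
  Position 1: 'a' from first, 'j' from second => "aj"
  Position 2: 'a' from first, 'j' from second => "aj"
  Position 3: 'e' from first, 'j' from second => "ej"
  Position 4: 'a' from first, 'i' from second => "ai"
Result: bfajajejai

bfajajejai


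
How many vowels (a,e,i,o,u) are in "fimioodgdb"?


Input: fimioodgdb
Checking each character:
  'f' at position 0: consonant
  'i' at position 1: vowel (running total: 1)
  'm' at position 2: consonant
  'i' at position 3: vowel (running total: 2)
  'o' at position 4: vowel (running total: 3)
  'o' at position 5: vowel (running total: 4)
  'd' at position 6: consonant
  'g' at position 7: consonant
  'd' at position 8: consonant
  'b' at position 9: consonant
Total vowels: 4

4


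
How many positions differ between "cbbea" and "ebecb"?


Comparing "cbbea" and "ebecb" position by position:
  Position 0: 'c' vs 'e' => DIFFER
  Position 1: 'b' vs 'b' => same
  Position 2: 'b' vs 'e' => DIFFER
  Position 3: 'e' vs 'c' => DIFFER
  Position 4: 'a' vs 'b' => DIFFER
Positions that differ: 4

4


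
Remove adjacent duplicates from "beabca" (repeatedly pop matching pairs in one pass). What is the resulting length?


Input: beabca
Stack-based adjacent duplicate removal:
  Read 'b': push. Stack: b
  Read 'e': push. Stack: be
  Read 'a': push. Stack: bea
  Read 'b': push. Stack: beab
  Read 'c': push. Stack: beabc
  Read 'a': push. Stack: beabca
Final stack: "beabca" (length 6)

6


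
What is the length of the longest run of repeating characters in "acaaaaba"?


Input: "acaaaaba"
Scanning for longest run:
  Position 1 ('c'): new char, reset run to 1
  Position 2 ('a'): new char, reset run to 1
  Position 3 ('a'): continues run of 'a', length=2
  Position 4 ('a'): continues run of 'a', length=3
  Position 5 ('a'): continues run of 'a', length=4
  Position 6 ('b'): new char, reset run to 1
  Position 7 ('a'): new char, reset run to 1
Longest run: 'a' with length 4

4


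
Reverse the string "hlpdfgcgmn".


Input: hlpdfgcgmn
Reading characters right to left:
  Position 9: 'n'
  Position 8: 'm'
  Position 7: 'g'
  Position 6: 'c'
  Position 5: 'g'
  Position 4: 'f'
  Position 3: 'd'
  Position 2: 'p'
  Position 1: 'l'
  Position 0: 'h'
Reversed: nmgcgfdplh

nmgcgfdplh


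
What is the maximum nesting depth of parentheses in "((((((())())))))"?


Input: "((((((())())))))"
Tracking depth:
  Position 0 '(': depth becomes 1
  Position 1 '(': depth becomes 2
  Position 2 '(': depth becomes 3
  Position 3 '(': depth becomes 4
  Position 4 '(': depth becomes 5
  Position 5 '(': depth becomes 6
  Position 6 '(': depth becomes 7
  Position 7 ')': depth becomes 6
  Position 8 ')': depth becomes 5
  Position 9 '(': depth becomes 6
  Position 10 ')': depth becomes 5
  Position 11 ')': depth becomes 4
  Position 12 ')': depth becomes 3
  Position 13 ')': depth becomes 2
  Position 14 ')': depth becomes 1
  Position 15 ')': depth becomes 0
Maximum depth reached: 7

7


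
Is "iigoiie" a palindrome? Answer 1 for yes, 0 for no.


Input: iigoiie
Reversed: eiiogii
  Compare pos 0 ('i') with pos 6 ('e'): MISMATCH
  Compare pos 1 ('i') with pos 5 ('i'): match
  Compare pos 2 ('g') with pos 4 ('i'): MISMATCH
Result: not a palindrome

0


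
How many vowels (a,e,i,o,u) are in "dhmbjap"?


Input: dhmbjap
Checking each character:
  'd' at position 0: consonant
  'h' at position 1: consonant
  'm' at position 2: consonant
  'b' at position 3: consonant
  'j' at position 4: consonant
  'a' at position 5: vowel (running total: 1)
  'p' at position 6: consonant
Total vowels: 1

1


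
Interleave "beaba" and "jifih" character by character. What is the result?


Interleaving "beaba" and "jifih":
  Position 0: 'b' from first, 'j' from second => "bj"
  Position 1: 'e' from first, 'i' from second => "ei"
  Position 2: 'a' from first, 'f' from second => "af"
  Position 3: 'b' from first, 'i' from second => "bi"
  Position 4: 'a' from first, 'h' from second => "ah"
Result: bjeiafbiah

bjeiafbiah


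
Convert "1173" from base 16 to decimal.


Input: "1173" in base 16
Positional expansion:
  Digit '1' (value 1) x 16^3 = 4096
  Digit '1' (value 1) x 16^2 = 256
  Digit '7' (value 7) x 16^1 = 112
  Digit '3' (value 3) x 16^0 = 3
Sum = 4467

4467


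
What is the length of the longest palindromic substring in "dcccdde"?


Input: "dcccdde"
Checking substrings for palindromes:
  [0:5] "dcccd" (len 5) => palindrome
  [1:4] "ccc" (len 3) => palindrome
  [1:3] "cc" (len 2) => palindrome
  [2:4] "cc" (len 2) => palindrome
  [4:6] "dd" (len 2) => palindrome
Longest palindromic substring: "dcccd" with length 5

5


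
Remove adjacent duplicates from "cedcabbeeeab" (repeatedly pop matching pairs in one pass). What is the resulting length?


Input: cedcabbeeeab
Stack-based adjacent duplicate removal:
  Read 'c': push. Stack: c
  Read 'e': push. Stack: ce
  Read 'd': push. Stack: ced
  Read 'c': push. Stack: cedc
  Read 'a': push. Stack: cedca
  Read 'b': push. Stack: cedcab
  Read 'b': matches stack top 'b' => pop. Stack: cedca
  Read 'e': push. Stack: cedcae
  Read 'e': matches stack top 'e' => pop. Stack: cedca
  Read 'e': push. Stack: cedcae
  Read 'a': push. Stack: cedcaea
  Read 'b': push. Stack: cedcaeab
Final stack: "cedcaeab" (length 8)

8


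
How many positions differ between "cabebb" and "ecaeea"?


Comparing "cabebb" and "ecaeea" position by position:
  Position 0: 'c' vs 'e' => DIFFER
  Position 1: 'a' vs 'c' => DIFFER
  Position 2: 'b' vs 'a' => DIFFER
  Position 3: 'e' vs 'e' => same
  Position 4: 'b' vs 'e' => DIFFER
  Position 5: 'b' vs 'a' => DIFFER
Positions that differ: 5

5


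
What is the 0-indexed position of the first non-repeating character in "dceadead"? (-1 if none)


Input: dceadead
Character frequencies:
  'a': 2
  'c': 1
  'd': 3
  'e': 2
Scanning left to right for freq == 1:
  Position 0 ('d'): freq=3, skip
  Position 1 ('c'): unique! => answer = 1

1


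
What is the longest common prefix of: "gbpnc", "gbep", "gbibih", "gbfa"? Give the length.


Words: gbpnc, gbep, gbibih, gbfa
  Position 0: all 'g' => match
  Position 1: all 'b' => match
  Position 2: ('p', 'e', 'i', 'f') => mismatch, stop
LCP = "gb" (length 2)

2


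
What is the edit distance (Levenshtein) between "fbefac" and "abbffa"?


Computing edit distance: "fbefac" -> "abbffa"
DP table:
           a    b    b    f    f    a
      0    1    2    3    4    5    6
  f   1    1    2    3    3    4    5
  b   2    2    1    2    3    4    5
  e   3    3    2    2    3    4    5
  f   4    4    3    3    2    3    4
  a   5    4    4    4    3    3    3
  c   6    5    5    5    4    4    4
Edit distance = dp[6][6] = 4

4


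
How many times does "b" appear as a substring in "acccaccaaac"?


Searching for "b" in "acccaccaaac"
Scanning each position:
  Position 0: "a" => no
  Position 1: "c" => no
  Position 2: "c" => no
  Position 3: "c" => no
  Position 4: "a" => no
  Position 5: "c" => no
  Position 6: "c" => no
  Position 7: "a" => no
  Position 8: "a" => no
  Position 9: "a" => no
  Position 10: "c" => no
Total occurrences: 0

0


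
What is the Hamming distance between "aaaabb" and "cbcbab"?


Comparing "aaaabb" and "cbcbab" position by position:
  Position 0: 'a' vs 'c' => differ
  Position 1: 'a' vs 'b' => differ
  Position 2: 'a' vs 'c' => differ
  Position 3: 'a' vs 'b' => differ
  Position 4: 'b' vs 'a' => differ
  Position 5: 'b' vs 'b' => same
Total differences (Hamming distance): 5

5


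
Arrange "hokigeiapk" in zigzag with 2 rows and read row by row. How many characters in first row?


Zigzag "hokigeiapk" into 2 rows:
Placing characters:
  'h' => row 0
  'o' => row 1
  'k' => row 0
  'i' => row 1
  'g' => row 0
  'e' => row 1
  'i' => row 0
  'a' => row 1
  'p' => row 0
  'k' => row 1
Rows:
  Row 0: "hkgip"
  Row 1: "oieak"
First row length: 5

5


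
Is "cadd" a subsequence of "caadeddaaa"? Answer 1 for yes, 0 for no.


Check if "cadd" is a subsequence of "caadeddaaa"
Greedy scan:
  Position 0 ('c'): matches sub[0] = 'c'
  Position 1 ('a'): matches sub[1] = 'a'
  Position 2 ('a'): no match needed
  Position 3 ('d'): matches sub[2] = 'd'
  Position 4 ('e'): no match needed
  Position 5 ('d'): matches sub[3] = 'd'
  Position 6 ('d'): no match needed
  Position 7 ('a'): no match needed
  Position 8 ('a'): no match needed
  Position 9 ('a'): no match needed
All 4 characters matched => is a subsequence

1


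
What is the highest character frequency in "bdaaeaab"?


Input: bdaaeaab
Character counts:
  'a': 4
  'b': 2
  'd': 1
  'e': 1
Maximum frequency: 4

4


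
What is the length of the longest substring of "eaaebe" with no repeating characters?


Input: "eaaebe"
Sliding window (track last position of each char):
  Position 0 ('e'): window [0,0] length 1 -- new best
  Position 1 ('a'): window [0,1] length 2 -- new best
  Position 2 ('a'): repeat (last at 1), move window start to 2
  Position 2 ('a'): window [2,2] length 1
  Position 3 ('e'): window [2,3] length 2
  Position 4 ('b'): window [2,4] length 3 -- new best
  Position 5 ('e'): repeat (last at 3), move window start to 4
  Position 5 ('e'): window [4,5] length 2
Longest substring with no repeats: "aeb" with length 3

3


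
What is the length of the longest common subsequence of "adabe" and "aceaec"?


LCS of "adabe" and "aceaec"
DP table:
           a    c    e    a    e    c
      0    0    0    0    0    0    0
  a   0    1    1    1    1    1    1
  d   0    1    1    1    1    1    1
  a   0    1    1    1    2    2    2
  b   0    1    1    1    2    2    2
  e   0    1    1    2    2    3    3
LCS length = dp[5][6] = 3

3


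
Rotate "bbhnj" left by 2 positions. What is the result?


Input: "bbhnj", rotate left by 2
First 2 characters: "bb"
Remaining characters: "hnj"
Concatenate remaining + first: "hnj" + "bb" = "hnjbb"

hnjbb


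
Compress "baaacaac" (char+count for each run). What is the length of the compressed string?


Input: baaacaac
Runs:
  'b' x 1 => "b1"
  'a' x 3 => "a3"
  'c' x 1 => "c1"
  'a' x 2 => "a2"
  'c' x 1 => "c1"
Compressed: "b1a3c1a2c1"
Compressed length: 10

10


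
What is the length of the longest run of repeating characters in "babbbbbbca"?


Input: "babbbbbbca"
Scanning for longest run:
  Position 1 ('a'): new char, reset run to 1
  Position 2 ('b'): new char, reset run to 1
  Position 3 ('b'): continues run of 'b', length=2
  Position 4 ('b'): continues run of 'b', length=3
  Position 5 ('b'): continues run of 'b', length=4
  Position 6 ('b'): continues run of 'b', length=5
  Position 7 ('b'): continues run of 'b', length=6
  Position 8 ('c'): new char, reset run to 1
  Position 9 ('a'): new char, reset run to 1
Longest run: 'b' with length 6

6


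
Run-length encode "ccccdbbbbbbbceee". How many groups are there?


Input: ccccdbbbbbbbceee
Scanning for consecutive runs:
  Group 1: 'c' x 4 (positions 0-3)
  Group 2: 'd' x 1 (positions 4-4)
  Group 3: 'b' x 7 (positions 5-11)
  Group 4: 'c' x 1 (positions 12-12)
  Group 5: 'e' x 3 (positions 13-15)
Total groups: 5

5


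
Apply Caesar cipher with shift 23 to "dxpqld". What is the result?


Caesar cipher: shift "dxpqld" by 23
  'd' (pos 3) + 23 = pos 0 = 'a'
  'x' (pos 23) + 23 = pos 20 = 'u'
  'p' (pos 15) + 23 = pos 12 = 'm'
  'q' (pos 16) + 23 = pos 13 = 'n'
  'l' (pos 11) + 23 = pos 8 = 'i'
  'd' (pos 3) + 23 = pos 0 = 'a'
Result: aumnia

aumnia


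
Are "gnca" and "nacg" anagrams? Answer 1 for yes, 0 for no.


Strings: "gnca", "nacg"
Sorted first:  acgn
Sorted second: acgn
Sorted forms match => anagrams

1


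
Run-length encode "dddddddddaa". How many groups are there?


Input: dddddddddaa
Scanning for consecutive runs:
  Group 1: 'd' x 9 (positions 0-8)
  Group 2: 'a' x 2 (positions 9-10)
Total groups: 2

2


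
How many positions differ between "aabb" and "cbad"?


Comparing "aabb" and "cbad" position by position:
  Position 0: 'a' vs 'c' => DIFFER
  Position 1: 'a' vs 'b' => DIFFER
  Position 2: 'b' vs 'a' => DIFFER
  Position 3: 'b' vs 'd' => DIFFER
Positions that differ: 4

4


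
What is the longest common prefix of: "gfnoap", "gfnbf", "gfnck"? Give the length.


Words: gfnoap, gfnbf, gfnck
  Position 0: all 'g' => match
  Position 1: all 'f' => match
  Position 2: all 'n' => match
  Position 3: ('o', 'b', 'c') => mismatch, stop
LCP = "gfn" (length 3)

3


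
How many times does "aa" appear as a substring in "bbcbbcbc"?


Searching for "aa" in "bbcbbcbc"
Scanning each position:
  Position 0: "bb" => no
  Position 1: "bc" => no
  Position 2: "cb" => no
  Position 3: "bb" => no
  Position 4: "bc" => no
  Position 5: "cb" => no
  Position 6: "bc" => no
Total occurrences: 0

0


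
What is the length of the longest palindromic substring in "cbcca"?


Input: "cbcca"
Checking substrings for palindromes:
  [0:3] "cbc" (len 3) => palindrome
  [2:4] "cc" (len 2) => palindrome
Longest palindromic substring: "cbc" with length 3

3


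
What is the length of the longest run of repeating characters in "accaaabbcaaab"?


Input: "accaaabbcaaab"
Scanning for longest run:
  Position 1 ('c'): new char, reset run to 1
  Position 2 ('c'): continues run of 'c', length=2
  Position 3 ('a'): new char, reset run to 1
  Position 4 ('a'): continues run of 'a', length=2
  Position 5 ('a'): continues run of 'a', length=3
  Position 6 ('b'): new char, reset run to 1
  Position 7 ('b'): continues run of 'b', length=2
  Position 8 ('c'): new char, reset run to 1
  Position 9 ('a'): new char, reset run to 1
  Position 10 ('a'): continues run of 'a', length=2
  Position 11 ('a'): continues run of 'a', length=3
  Position 12 ('b'): new char, reset run to 1
Longest run: 'a' with length 3

3
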